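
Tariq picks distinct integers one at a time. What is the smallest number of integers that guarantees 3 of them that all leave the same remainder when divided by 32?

By the pigeonhole principle, the 32 residue classes mod 32 are the pigeonholes.
With 64 integers one could put 2 in each residue class and have no class reach 3.
The 65th integer pushes some class to 3, so 32·2 + 1 = 65.

65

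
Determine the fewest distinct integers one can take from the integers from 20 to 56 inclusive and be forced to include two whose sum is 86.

25

A set avoiding the sum 86 can contain at most one of each pair {x, 86−x}, plus the 11 elements whose complement lies outside the range or equal to its own complement.
The integers 20, …, 43 (24 of them) are such a set: any two sum to at least 20+21 = 41 and at most 42+43 = 85 < 86.
Any 25th integer completes one of the 13 pairs, so 25 choices force a sum of 86.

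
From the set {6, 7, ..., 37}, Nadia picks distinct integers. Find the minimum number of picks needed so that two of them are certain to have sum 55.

Two chosen integers sum to 55 exactly when both halves of some pair {x, 55−x} with 18 ≤ x ≤ 55−x ≤ 37 are chosen — 10 such pairs.
The remaining 12 elements (those with no distinct partner in range) can never complete a 55-sum, so the worst case takes all of them and one from each pair: 12 + 10 = 22.
Pigeonhole: the 23rd integer has to be the second member of some pair, so 22 + 1 = 23.

23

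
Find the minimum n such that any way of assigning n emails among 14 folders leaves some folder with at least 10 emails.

With 126 emails one could put exactly 9 in each of the 14 folders, and no folder would reach 10.
By pigeonhole, one more email must land in a folder that already has 9, giving it 10.
So 14 × 9 + 1 = 127 emails are required.

127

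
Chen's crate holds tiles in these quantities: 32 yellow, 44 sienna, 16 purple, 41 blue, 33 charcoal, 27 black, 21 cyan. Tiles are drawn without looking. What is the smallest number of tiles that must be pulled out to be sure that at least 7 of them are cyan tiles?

In the worst case for collecting cyan tiles, every non-cyan tile comes out first.
There are 32 + 44 + 16 + 41 + 33 + 27 = 193 non-cyan tiles altogether.
After those, each further tile must be cyan, so 193 + 7 = 200 draws guarantee 7 cyan tiles.

200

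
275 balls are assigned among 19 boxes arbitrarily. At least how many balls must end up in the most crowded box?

By pigeonhole, the 19 boxes are the holes and the 275 balls are the pigeons.
If every box held at most 14 balls, the total would be at most 19 × 14 = 266, which is less than 275.
So some box holds at least ⌈275/19⌉ = 15 balls.

15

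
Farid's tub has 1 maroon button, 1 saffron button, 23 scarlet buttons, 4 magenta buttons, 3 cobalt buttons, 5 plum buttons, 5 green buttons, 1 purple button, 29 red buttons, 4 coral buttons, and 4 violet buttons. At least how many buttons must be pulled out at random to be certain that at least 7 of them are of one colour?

41

An adversary could hand out at most 6 buttons per colour (9 colours run out sooner): 1 + 1 + 6 + 4 + 3 + 5 + 5 + 1 + 6 + 4 + 4 = 40 buttons and still no colour has 7.
Pigeonhole: one more button lands in a colour already at 6, so 41 draws are enough and 40 are not.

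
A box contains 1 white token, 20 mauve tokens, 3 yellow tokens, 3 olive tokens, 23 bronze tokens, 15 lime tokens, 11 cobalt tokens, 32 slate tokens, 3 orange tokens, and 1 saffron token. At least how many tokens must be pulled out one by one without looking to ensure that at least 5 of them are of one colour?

Put each drawn token into a box by colour. The largest draw with every box below 5 takes min(count, 4) from each colour; colours with fewer than 4 contribute all they have.
Σ min(cᵢ, 4) = 1 + 4 + 3 + 3 + 4 + 4 + 4 + 4 + 3 + 1 = 31.
Draw number 31 + 1 = 32 must push one box to 5.

32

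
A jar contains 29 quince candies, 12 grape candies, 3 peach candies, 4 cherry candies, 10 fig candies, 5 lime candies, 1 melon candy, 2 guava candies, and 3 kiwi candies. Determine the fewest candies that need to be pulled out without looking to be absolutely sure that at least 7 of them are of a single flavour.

37

Put each drawn candy into a box by flavour. The largest draw with every box below 7 takes min(count, 6) from each flavour; flavours with fewer than 6 contribute all they have.
Σ min(cᵢ, 6) = 6 + 6 + 3 + 4 + 6 + 5 + 1 + 2 + 3 = 36.
Draw number 36 + 1 = 37 must push one box to 7.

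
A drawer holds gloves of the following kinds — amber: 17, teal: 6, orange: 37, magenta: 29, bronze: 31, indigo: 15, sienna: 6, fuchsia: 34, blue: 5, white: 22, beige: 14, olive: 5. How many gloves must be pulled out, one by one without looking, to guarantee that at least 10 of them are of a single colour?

95

Pigeonhole: put each drawn glove into a box by colour. The largest draw with every box below 10 takes min(count, 9) from each colour; colours with fewer than 9 contribute all they have.
Σ min(cᵢ, 9) = 9 + 6 + 9 + 9 + 9 + 9 + 6 + 9 + 5 + 9 + 9 + 5 = 94.
Draw number 94 + 1 = 95 must push one box to 10.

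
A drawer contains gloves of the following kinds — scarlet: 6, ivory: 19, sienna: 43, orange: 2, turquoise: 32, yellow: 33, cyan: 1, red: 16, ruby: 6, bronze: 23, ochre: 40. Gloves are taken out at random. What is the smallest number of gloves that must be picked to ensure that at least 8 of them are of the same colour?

An adversary could hand out at most 7 gloves per colour (4 colours run out sooner): 6 + 7 + 7 + 2 + 7 + 7 + 1 + 7 + 6 + 7 + 7 = 64 gloves and still no colour has 8.
One more glove lands in a colour already at 7, so 65 draws are enough and 64 are not.

65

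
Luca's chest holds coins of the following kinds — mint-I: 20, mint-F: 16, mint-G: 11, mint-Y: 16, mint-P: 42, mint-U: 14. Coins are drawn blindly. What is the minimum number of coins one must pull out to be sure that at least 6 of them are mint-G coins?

In the worst case for collecting mint-G coins, every non-mint-G coin comes out first.
There are 20 + 16 + 16 + 42 + 14 = 108 non-mint-G coins altogether.
After those, each further coin must be mint-G, so 108 + 6 = 114 draws guarantee 6 mint-G coins.

114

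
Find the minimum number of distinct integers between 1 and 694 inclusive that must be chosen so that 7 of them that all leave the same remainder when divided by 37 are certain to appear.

The 37 residue classes mod 37 are the pigeonholes.
With 222 integers one could put 6 in each residue class and have no class reach 7.
The 223rd integer pushes some class to 7, so 37·6 + 1 = 223.

223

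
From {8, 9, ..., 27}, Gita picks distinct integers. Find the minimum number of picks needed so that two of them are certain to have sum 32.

13

A set avoiding the sum 32 can contain at most one of each pair {x, 32−x}, plus the 4 elements whose complement lies outside the range or equal to its own complement.
The integers 16, …, 27 (12 of them) are such a set: any two sum to at least 16+17 = 33 > 32.
By the pigeonhole principle, any 13th integer completes one of the 8 pairs, so 13 choices force a sum of 32.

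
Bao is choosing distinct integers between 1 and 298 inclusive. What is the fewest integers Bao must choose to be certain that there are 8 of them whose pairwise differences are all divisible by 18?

127

Integers whose pairwise differences are multiples of 18 are exactly those sharing a remainder mod 18. The 18 residue classes mod 18 are the pigeonholes.
With 126 integers one could put 7 in each residue class and have no class reach 8.
The 127th integer pushes some class to 8, so 18·7 + 1 = 127.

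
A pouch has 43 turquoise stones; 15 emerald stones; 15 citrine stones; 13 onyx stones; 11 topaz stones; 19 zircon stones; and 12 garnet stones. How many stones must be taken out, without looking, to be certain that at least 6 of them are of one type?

36

Put each drawn stone into a box by type. The largest draw with every box below 6 takes min(count, 5) from each type.
Σ min(cᵢ, 5) = 5 + 5 + 5 + 5 + 5 + 5 + 5 = 35.
Draw number 35 + 1 = 36 must push one box to 6.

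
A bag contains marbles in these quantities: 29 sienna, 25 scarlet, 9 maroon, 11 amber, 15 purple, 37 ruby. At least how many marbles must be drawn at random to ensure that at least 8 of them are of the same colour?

43

By pigeonhole, the 6 colours are the holes; the marbles drawn are the pigeons.
To avoid 8 of any one colour, the worst case takes at most 7 of each colour.
That gives 7 + 7 + 7 + 7 + 7 + 7 = 42 marbles with no colour reaching 8.
The next marble forces some colour to 8, so 42 + 1 = 43.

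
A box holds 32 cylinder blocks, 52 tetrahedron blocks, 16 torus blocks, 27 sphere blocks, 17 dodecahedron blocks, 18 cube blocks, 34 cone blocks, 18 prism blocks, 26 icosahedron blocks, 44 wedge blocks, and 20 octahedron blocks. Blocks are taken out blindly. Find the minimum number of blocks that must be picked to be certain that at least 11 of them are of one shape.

By pigeonhole, the 11 shapes are the holes; the blocks drawn are the pigeons.
To avoid 11 of any one shape, the worst case takes at most 10 of each shape.
That gives 10 + 10 + 10 + 10 + 10 + 10 + 10 + 10 + 10 + 10 + 10 = 110 blocks with no shape reaching 11.
The next block forces some shape to 11, so 110 + 1 = 111.

111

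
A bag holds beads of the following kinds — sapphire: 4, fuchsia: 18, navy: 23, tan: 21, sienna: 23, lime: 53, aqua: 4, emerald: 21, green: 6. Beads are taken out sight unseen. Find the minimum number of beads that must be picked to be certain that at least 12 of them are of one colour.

81

By pigeonhole, the 9 colours are the holes; the beads drawn are the pigeons.
To avoid 12 of any one colour, the worst case takes at most 11 of each colour, or every bead of a colour that has fewer than 11.
That gives 4 + 11 + 11 + 11 + 11 + 11 + 4 + 11 + 6 = 80 beads with no colour reaching 12.
The next bead forces some colour to 12, so 80 + 1 = 81.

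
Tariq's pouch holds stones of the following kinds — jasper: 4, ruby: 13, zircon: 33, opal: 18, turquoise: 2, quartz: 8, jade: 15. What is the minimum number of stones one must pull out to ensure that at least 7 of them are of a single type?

Put each drawn stone into a box by type. The largest draw with every box below 7 takes min(count, 6) from each type; types with fewer than 6 contribute all they have.
Σ min(cᵢ, 6) = 4 + 6 + 6 + 6 + 2 + 6 + 6 = 36.
Draw number 36 + 1 = 37 must push one box to 7.

37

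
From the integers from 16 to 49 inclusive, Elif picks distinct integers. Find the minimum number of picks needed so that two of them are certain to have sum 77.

A set avoiding the sum 77 can contain at most one of each pair {x, 77−x}, plus the 12 elements whose complement lies outside the range.
The integers 16, …, 38 (23 of them) are such a set: any two sum to at least 16+17 = 33 and at most 37+38 = 75 < 77.
Pigeonhole: any 24th integer completes one of the 11 pairs, so 24 choices force a sum of 77.

24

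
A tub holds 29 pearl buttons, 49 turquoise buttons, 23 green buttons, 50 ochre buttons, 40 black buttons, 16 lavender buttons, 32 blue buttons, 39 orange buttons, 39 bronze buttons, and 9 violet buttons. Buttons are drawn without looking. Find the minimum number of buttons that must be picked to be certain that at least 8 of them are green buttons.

311

In the worst case for collecting green buttons, every non-green button comes out first.
There are 29 + 49 + 50 + 40 + 16 + 32 + 39 + 39 + 9 = 303 non-green buttons altogether.
After those, each further button must be green, so 303 + 8 = 311 draws guarantee 8 green buttons.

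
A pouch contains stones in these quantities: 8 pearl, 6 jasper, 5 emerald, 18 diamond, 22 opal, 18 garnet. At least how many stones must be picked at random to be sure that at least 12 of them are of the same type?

Put each drawn stone into a box by type. The largest draw with every box below 12 takes min(count, 11) from each type; types with fewer than 11 contribute all they have.
Σ min(cᵢ, 11) = 8 + 6 + 5 + 11 + 11 + 11 = 52.
Draw number 52 + 1 = 53 must push one box to 12.

53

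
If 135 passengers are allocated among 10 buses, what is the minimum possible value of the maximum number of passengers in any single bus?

14

By pigeonhole, the 10 buses are the holes and the 135 passengers are the pigeons.
If every bus held at most 13 passengers, the total would be at most 10 × 13 = 130, which is less than 135.
So some bus holds at least ⌈135/10⌉ = 14 passengers.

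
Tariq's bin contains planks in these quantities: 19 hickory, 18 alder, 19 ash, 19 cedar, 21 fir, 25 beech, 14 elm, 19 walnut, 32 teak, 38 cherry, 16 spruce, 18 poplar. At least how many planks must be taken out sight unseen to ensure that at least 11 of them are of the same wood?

By the pigeonhole principle, put each drawn plank into a box by wood. The largest draw with every box below 11 takes min(count, 10) from each wood.
Σ min(cᵢ, 10) = 10 + 10 + 10 + 10 + 10 + 10 + 10 + 10 + 10 + 10 + 10 + 10 = 120.
Draw number 120 + 1 = 121 must push one box to 11.

121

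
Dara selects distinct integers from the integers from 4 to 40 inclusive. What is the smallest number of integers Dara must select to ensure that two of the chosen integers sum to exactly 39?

22

Two chosen integers sum to 39 exactly when both halves of some pair {x, 39−x} with 4 ≤ x ≤ 39−x ≤ 35 are chosen — 16 such pairs.
The remaining 5 elements (those with no distinct partner in range) can never complete a 39-sum, so the worst case takes all of them and one from each pair: 5 + 16 = 21.
The 22nd integer has to be the second member of some pair, so 21 + 1 = 22.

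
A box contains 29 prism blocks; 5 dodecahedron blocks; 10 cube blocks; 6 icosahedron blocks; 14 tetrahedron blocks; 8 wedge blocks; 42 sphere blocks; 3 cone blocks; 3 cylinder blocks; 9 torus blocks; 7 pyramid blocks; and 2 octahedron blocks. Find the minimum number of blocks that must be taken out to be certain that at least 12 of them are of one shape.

The 12 shapes are the holes; the blocks drawn are the pigeons.
To avoid 12 of any one shape, the worst case takes at most 11 of each shape, or every block of a shape that has fewer than 11.
That gives 11 + 5 + 10 + 6 + 11 + 8 + 11 + 3 + 3 + 9 + 7 + 2 = 86 blocks with no shape reaching 12.
The next block forces some shape to 12, so 86 + 1 = 87.

87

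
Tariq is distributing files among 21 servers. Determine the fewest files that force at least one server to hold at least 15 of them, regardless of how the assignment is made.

295

With 294 files one could put exactly 14 in each of the 21 servers, and no server would reach 15.
One more file must land in a server that already has 14, giving it 15.
So 21 × 14 + 1 = 295 files are required.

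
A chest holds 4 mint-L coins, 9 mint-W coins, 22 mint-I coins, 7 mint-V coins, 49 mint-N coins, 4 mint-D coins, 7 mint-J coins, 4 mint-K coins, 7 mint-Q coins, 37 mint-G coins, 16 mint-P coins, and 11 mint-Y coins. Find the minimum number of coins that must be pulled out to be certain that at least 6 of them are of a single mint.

58

An adversary could hand out at most 5 coins per mint (mint-L, mint-D, mint-K run out sooner): 4 + 5 + 5 + 5 + 5 + 4 + 5 + 4 + 5 + 5 + 5 + 5 = 57 coins and still no mint has 6.
By the pigeonhole principle, one more coin lands in a mint already at 5, so 58 draws are enough and 57 are not.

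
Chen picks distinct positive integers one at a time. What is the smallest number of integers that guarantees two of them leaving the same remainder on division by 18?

19

The 18 residue classes mod 18 are the pigeonholes.
With 18 integers one could put 1 in each residue class and have no class reach 2.
The 19th integer pushes some class to 2, so 18·1 + 1 = 19.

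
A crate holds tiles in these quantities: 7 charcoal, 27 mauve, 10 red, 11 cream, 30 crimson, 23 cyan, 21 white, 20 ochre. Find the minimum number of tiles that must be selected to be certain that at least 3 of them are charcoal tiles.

145

In the worst case for collecting charcoal tiles, every non-charcoal tile comes out first.
There are 27 + 10 + 11 + 30 + 23 + 21 + 20 = 142 non-charcoal tiles altogether.
After those, each further tile must be charcoal, so 142 + 3 = 145 draws guarantee 3 charcoal tiles.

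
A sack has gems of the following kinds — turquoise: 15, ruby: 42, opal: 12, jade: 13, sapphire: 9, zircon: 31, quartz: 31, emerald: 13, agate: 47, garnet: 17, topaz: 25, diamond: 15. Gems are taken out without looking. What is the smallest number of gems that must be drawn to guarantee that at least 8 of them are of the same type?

An adversary could hand out at most 7 gems per type: 7 + 7 + 7 + 7 + 7 + 7 + 7 + 7 + 7 + 7 + 7 + 7 = 84 gems and still no type has 8.
By the pigeonhole principle, one more gem lands in a type already at 7, so 85 draws are enough and 84 are not.

85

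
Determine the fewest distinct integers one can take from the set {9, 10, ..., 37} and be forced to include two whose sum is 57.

21

Group the elements by complementary pair {x, 57−x}: {20,37}, {21,36}, {22,35}, …, giving 9 two-element pairs and 11 integers whose partner 57−x falls outside [9,37].
By pigeonhole, treating each of those 20 groups as a pigeonhole, one can pick one integer per group — 20 integers — with no two summing to 57.
The 21st integer lands in an occupied pair, forcing a sum of 57.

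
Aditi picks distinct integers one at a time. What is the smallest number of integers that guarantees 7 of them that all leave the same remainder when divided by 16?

The 16 residue classes mod 16 are the pigeonholes.
With 96 integers one could put 6 in each residue class and have no class reach 7.
The 97th integer pushes some class to 7, so 16·6 + 1 = 97.

97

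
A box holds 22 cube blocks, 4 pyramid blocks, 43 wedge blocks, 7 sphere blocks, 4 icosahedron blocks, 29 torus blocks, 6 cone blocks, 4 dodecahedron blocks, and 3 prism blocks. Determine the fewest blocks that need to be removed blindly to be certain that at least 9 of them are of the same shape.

An adversary could hand out at most 8 blocks per shape (6 shapes run out sooner): 8 + 4 + 8 + 7 + 4 + 8 + 6 + 4 + 3 = 52 blocks and still no shape has 9.
By the pigeonhole principle, one more block lands in a shape already at 8, so 53 draws are enough and 52 are not.

53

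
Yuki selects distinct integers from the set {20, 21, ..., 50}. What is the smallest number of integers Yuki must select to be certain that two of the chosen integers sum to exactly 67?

A set avoiding the sum 67 can contain at most one of each pair {x, 67−x}, plus the 3 elements whose complement lies outside the range.
The integers 34, …, 50 (17 of them) are such a set: any two sum to at least 34+35 = 69 > 67.
By pigeonhole, any 18th integer completes one of the 14 pairs, so 18 choices force a sum of 67.

18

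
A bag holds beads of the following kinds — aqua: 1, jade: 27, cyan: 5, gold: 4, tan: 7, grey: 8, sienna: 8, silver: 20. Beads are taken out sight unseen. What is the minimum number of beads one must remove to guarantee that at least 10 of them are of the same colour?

52

By the pigeonhole principle, the 8 colours are the holes; the beads drawn are the pigeons.
To avoid 10 of any one colour, the worst case takes at most 9 of each colour, or every bead of a colour that has fewer than 9.
That gives 1 + 9 + 5 + 4 + 7 + 8 + 8 + 9 = 51 beads with no colour reaching 10.
The next bead forces some colour to 10, so 51 + 1 = 52.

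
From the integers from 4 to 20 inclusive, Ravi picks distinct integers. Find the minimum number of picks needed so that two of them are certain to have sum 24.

A set avoiding the sum 24 can contain at most one of each pair {x, 24−x}, plus the 1 element equal to its own complement.
The integers 12, …, 20 (9 of them) are such a set: any two sum to at least 12+13 = 25 > 24.
By the pigeonhole principle, any 10th integer completes one of the 8 pairs, so 10 choices force a sum of 24.

10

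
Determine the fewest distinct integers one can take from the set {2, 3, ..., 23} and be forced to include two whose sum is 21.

14

A set avoiding the sum 21 can contain at most one of each pair {x, 21−x}, plus the 4 elements whose complement lies outside the range.
The integers 11, …, 23 (13 of them) are such a set: any two sum to at least 11+12 = 23 > 21.
By the pigeonhole principle, any 14th integer completes one of the 9 pairs, so 14 choices force a sum of 21.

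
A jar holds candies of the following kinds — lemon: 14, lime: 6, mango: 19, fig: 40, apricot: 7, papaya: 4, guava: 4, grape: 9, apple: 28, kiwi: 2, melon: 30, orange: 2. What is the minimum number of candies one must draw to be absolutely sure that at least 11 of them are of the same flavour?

85

Put each drawn candy into a box by flavour. The largest draw with every box below 11 takes min(count, 10) from each flavour; flavours with fewer than 10 contribute all they have.
Σ min(cᵢ, 10) = 10 + 6 + 10 + 10 + 7 + 4 + 4 + 9 + 10 + 2 + 10 + 2 = 84.
Draw number 84 + 1 = 85 must push one box to 11.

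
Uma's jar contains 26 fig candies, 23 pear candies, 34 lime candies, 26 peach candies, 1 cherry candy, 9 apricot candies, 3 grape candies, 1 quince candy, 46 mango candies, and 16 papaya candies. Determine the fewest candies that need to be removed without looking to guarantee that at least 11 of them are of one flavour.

An adversary could hand out at most 10 candies per flavour (4 flavours run out sooner): 10 + 10 + 10 + 10 + 1 + 9 + 3 + 1 + 10 + 10 = 74 candies and still no flavour has 11.
By the pigeonhole principle, one more candy lands in a flavour already at 10, so 75 draws are enough and 74 are not.

75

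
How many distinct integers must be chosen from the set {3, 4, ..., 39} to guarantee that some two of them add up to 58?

28

Group the elements by complementary pair {x, 58−x}: {19,39}, {20,38}, {21,37}, …, giving 10 two-element pairs, the single value 29 (it cannot pair with itself since the integers are distinct), and 16 integers whose partner 58−x falls outside [3,39].
Treating each of those 27 groups as a pigeonhole, one can pick one integer per group — 27 integers — with no two summing to 58.
The 28th integer lands in an occupied pair, forcing a sum of 58.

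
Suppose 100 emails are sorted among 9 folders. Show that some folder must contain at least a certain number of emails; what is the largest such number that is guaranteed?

12

The 9 folders are the holes and the 100 emails are the pigeons.
If every folder held at most 11 emails, the total would be at most 9 × 11 = 99, which is less than 100.
So some folder holds at least ⌈100/9⌉ = 12 emails.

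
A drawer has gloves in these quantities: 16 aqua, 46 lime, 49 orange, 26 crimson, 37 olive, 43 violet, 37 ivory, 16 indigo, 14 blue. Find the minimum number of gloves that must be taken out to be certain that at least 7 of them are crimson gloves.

265

In the worst case for collecting crimson gloves, every non-crimson glove comes out first.
There are 16 + 46 + 49 + 37 + 43 + 37 + 16 + 14 = 258 non-crimson gloves altogether.
After those, each further glove must be crimson, so 258 + 7 = 265 draws guarantee 7 crimson gloves.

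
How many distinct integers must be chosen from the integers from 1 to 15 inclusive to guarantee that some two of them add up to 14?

A set avoiding the sum 14 can contain at most one of each pair {x, 14−x}, plus the 3 elements whose complement lies outside the range or equal to its own complement.
The integers 7, …, 15 (9 of them) are such a set: any two sum to at least 7+8 = 15 > 14.
Any 10th integer completes one of the 6 pairs, so 10 choices force a sum of 14.

10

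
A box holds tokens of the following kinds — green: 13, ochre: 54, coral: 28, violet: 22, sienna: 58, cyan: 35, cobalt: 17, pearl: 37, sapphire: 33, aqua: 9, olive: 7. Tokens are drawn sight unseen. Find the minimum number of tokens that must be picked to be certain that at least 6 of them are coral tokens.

In the worst case for collecting coral tokens, every non-coral token comes out first.
There are 13 + 54 + 22 + 58 + 35 + 17 + 37 + 33 + 9 + 7 = 285 non-coral tokens altogether.
After those, each further token must be coral, so 285 + 6 = 291 draws guarantee 6 coral tokens.

291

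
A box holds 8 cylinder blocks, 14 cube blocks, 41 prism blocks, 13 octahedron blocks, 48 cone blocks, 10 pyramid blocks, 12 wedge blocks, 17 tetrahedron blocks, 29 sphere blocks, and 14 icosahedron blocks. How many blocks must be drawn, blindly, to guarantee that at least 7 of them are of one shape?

61

The 10 shapes are the holes; the blocks drawn are the pigeons.
To avoid 7 of any one shape, the worst case takes at most 6 of each shape.
That gives 6 + 6 + 6 + 6 + 6 + 6 + 6 + 6 + 6 + 6 = 60 blocks with no shape reaching 7.
The next block forces some shape to 7, so 60 + 1 = 61.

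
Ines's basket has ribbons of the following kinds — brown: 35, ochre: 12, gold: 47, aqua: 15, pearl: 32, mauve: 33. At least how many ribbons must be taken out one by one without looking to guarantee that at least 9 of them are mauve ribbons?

150

In the worst case for collecting mauve ribbons, every non-mauve ribbon comes out first.
There are 35 + 12 + 47 + 15 + 32 = 141 non-mauve ribbons altogether.
After those, each further ribbon must be mauve, so 141 + 9 = 150 draws guarantee 9 mauve ribbons.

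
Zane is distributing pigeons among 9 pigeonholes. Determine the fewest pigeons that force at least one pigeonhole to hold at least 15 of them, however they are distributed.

127

With 126 pigeons one could put exactly 14 in each of the 9 pigeonholes, and no pigeonhole would reach 15.
One more pigeon must land in a pigeonhole that already has 14, giving it 15.
So 9 × 14 + 1 = 127 pigeons are required.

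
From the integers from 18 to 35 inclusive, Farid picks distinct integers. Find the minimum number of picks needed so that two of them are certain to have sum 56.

Group the elements by complementary pair {x, 56−x}: {21,35}, {22,34}, {23,33}, …, giving 7 two-element pairs, the single value 28 (it cannot pair with itself since the integers are distinct), and 3 integers whose partner 56−x falls outside [18,35].
By pigeonhole, treating each of those 11 groups as a pigeonhole, one can pick one integer per group — 11 integers — with no two summing to 56.
The 12th integer lands in an occupied pair, forcing a sum of 56.

12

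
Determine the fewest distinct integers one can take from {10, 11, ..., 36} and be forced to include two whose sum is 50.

Group the elements by complementary pair {x, 50−x}: {14,36}, {15,35}, {16,34}, …, giving 11 two-element pairs, the single value 25 (it cannot pair with itself since the integers are distinct), and 4 integers whose partner 50−x falls outside [10,36].
Treating each of those 16 groups as a pigeonhole, one can pick one integer per group — 16 integers — with no two summing to 50.
The 17th integer lands in an occupied pair, forcing a sum of 50.

17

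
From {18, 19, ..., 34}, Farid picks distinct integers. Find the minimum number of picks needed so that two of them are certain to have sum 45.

13

Two chosen integers sum to 45 exactly when both halves of some pair {x, 45−x} with 18 ≤ x ≤ 45−x ≤ 27 are chosen — 5 such pairs.
The remaining 7 elements (those with no distinct partner in range) can never complete a 45-sum, so the worst case takes all of them and one from each pair: 7 + 5 = 12.
Pigeonhole: the 13th integer has to be the second member of some pair, so 12 + 1 = 13.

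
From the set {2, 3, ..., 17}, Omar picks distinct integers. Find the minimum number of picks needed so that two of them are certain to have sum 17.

Group the elements by complementary pair {x, 17−x}: {2,15}, {3,14}, {4,13}, …, giving 7 two-element pairs and 2 integers whose partner 17−x falls outside [2,17].
By the pigeonhole principle, treating each of those 9 groups as a pigeonhole, one can pick one integer per group — 9 integers — with no two summing to 17.
The 10th integer lands in an occupied pair, forcing a sum of 17.

10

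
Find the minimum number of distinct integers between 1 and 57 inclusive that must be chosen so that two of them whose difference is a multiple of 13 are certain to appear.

14

Integers whose pairwise differences are multiples of 13 are exactly those sharing a remainder mod 13. By pigeonhole, the 13 residue classes mod 13 are the pigeonholes.
With 13 integers one could put 1 in each residue class and have no class reach 2.
The 14th integer pushes some class to 2, so 13·1 + 1 = 14.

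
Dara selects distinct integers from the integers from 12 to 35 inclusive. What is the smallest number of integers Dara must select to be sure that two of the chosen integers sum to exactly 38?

18

A set avoiding the sum 38 can contain at most one of each pair {x, 38−x}, plus the 10 elements whose complement lies outside the range or equal to its own complement.
The integers 19, …, 35 (17 of them) are such a set: any two sum to at least 19+20 = 39 > 38.
By pigeonhole, any 18th integer completes one of the 7 pairs, so 18 choices force a sum of 38.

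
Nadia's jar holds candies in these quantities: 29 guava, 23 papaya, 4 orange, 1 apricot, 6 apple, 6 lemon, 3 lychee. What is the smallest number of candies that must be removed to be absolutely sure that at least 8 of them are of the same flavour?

35

The 7 flavours are the holes; the candies drawn are the pigeons.
To avoid 8 of any one flavour, the worst case takes at most 7 of each flavour, or every candy of a flavour that has fewer than 7.
That gives 7 + 7 + 4 + 1 + 6 + 6 + 3 = 34 candies with no flavour reaching 8.
The next candy forces some flavour to 8, so 34 + 1 = 35.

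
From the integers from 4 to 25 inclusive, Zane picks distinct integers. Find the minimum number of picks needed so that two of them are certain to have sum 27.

13

A set avoiding the sum 27 can contain at most one of each pair {x, 27−x}, plus the 2 elements whose complement lies outside the range.
The integers 14, …, 25 (12 of them) are such a set: any two sum to at least 14+15 = 29 > 27.
Pigeonhole: any 13th integer completes one of the 10 pairs, so 13 choices force a sum of 27.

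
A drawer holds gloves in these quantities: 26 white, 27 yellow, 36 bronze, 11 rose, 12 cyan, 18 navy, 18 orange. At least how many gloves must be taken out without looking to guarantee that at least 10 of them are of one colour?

An adversary could hand out at most 9 gloves per colour: 9 + 9 + 9 + 9 + 9 + 9 + 9 = 63 gloves and still no colour has 10.
By the pigeonhole principle, one more glove lands in a colour already at 9, so 64 draws are enough and 63 are not.

64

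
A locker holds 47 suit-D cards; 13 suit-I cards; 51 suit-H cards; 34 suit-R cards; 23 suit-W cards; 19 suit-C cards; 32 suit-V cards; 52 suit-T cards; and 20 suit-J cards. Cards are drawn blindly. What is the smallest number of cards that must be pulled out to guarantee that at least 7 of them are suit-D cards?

251

In the worst case for collecting suit-D cards, every non-suit-D card comes out first.
There are 13 + 51 + 34 + 23 + 19 + 32 + 52 + 20 = 244 non-suit-D cards altogether.
After those, each further card must be suit-D, so 244 + 7 = 251 draws guarantee 7 suit-D cards.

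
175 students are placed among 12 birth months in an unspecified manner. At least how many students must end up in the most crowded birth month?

15

The 12 birth months are the holes and the 175 students are the pigeons.
If every birth month held at most 14 students, the total would be at most 12 × 14 = 168, which is less than 175.
So some birth month holds at least ⌈175/12⌉ = 15 students.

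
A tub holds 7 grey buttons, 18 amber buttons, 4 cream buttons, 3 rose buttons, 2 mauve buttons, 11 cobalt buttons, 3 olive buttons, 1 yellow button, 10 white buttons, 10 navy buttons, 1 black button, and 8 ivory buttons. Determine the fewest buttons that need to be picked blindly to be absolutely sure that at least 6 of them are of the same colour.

45

By pigeonhole, put each drawn button into a box by colour. The largest draw with every box below 6 takes min(count, 5) from each colour; colours with fewer than 5 contribute all they have.
Σ min(cᵢ, 5) = 5 + 5 + 4 + 3 + 2 + 5 + 3 + 1 + 5 + 5 + 1 + 5 = 44.
Draw number 44 + 1 = 45 must push one box to 6.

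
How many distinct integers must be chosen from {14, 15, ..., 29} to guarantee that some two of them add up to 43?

Two chosen integers sum to 43 exactly when both halves of some pair {x, 43−x} with 14 ≤ x ≤ 43−x ≤ 29 are chosen — 8 such pairs.
Every element belongs to one of those pairs, so the worst case picks one from each: 8 integers.
The 9th integer has to be the second member of some pair, so 8 + 1 = 9.

9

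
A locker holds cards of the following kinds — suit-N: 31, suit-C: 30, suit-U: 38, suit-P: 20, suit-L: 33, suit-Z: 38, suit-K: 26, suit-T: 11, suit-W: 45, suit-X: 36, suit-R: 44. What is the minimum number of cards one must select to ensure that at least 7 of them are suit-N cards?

328

In the worst case for collecting suit-N cards, every non-suit-N card comes out first.
There are 30 + 38 + 20 + 33 + 38 + 26 + 11 + 45 + 36 + 44 = 321 non-suit-N cards altogether.
After those, each further card must be suit-N, so 321 + 7 = 328 draws guarantee 7 suit-N cards.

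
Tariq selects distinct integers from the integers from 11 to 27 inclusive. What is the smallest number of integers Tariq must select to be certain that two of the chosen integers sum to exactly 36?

11

Group the elements by complementary pair {x, 36−x}: {11,25}, {12,24}, {13,23}, …, giving 7 two-element pairs, the single value 18 (it cannot pair with itself since the integers are distinct), and 2 integers whose partner 36−x falls outside [11,27].
By pigeonhole, treating each of those 10 groups as a pigeonhole, one can pick one integer per group — 10 integers — with no two summing to 36.
The 11th integer lands in an occupied pair, forcing a sum of 36.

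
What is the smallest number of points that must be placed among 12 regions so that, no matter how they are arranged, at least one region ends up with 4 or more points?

With 36 points one could put exactly 3 in each of the 12 regions, and no region would reach 4.
By the pigeonhole principle, one more point must land in a region that already has 3, giving it 4.
So 12 × 3 + 1 = 37 points are required.

37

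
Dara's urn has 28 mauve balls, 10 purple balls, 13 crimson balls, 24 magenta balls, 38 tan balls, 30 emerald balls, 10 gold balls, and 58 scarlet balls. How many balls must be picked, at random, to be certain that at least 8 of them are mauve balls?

In the worst case for collecting mauve balls, every non-mauve ball comes out first.
There are 10 + 13 + 24 + 38 + 30 + 10 + 58 = 183 non-mauve balls altogether.
After those, each further ball must be mauve, so 183 + 8 = 191 draws guarantee 8 mauve balls.

191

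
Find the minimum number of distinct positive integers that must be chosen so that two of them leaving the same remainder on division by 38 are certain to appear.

39

By the pigeonhole principle, the 38 residue classes mod 38 are the pigeonholes.
With 38 integers one could put 1 in each residue class and have no class reach 2.
The 39th integer pushes some class to 2, so 38·1 + 1 = 39.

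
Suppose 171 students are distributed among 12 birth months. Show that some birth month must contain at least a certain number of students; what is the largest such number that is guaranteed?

15

The 12 birth months are the holes and the 171 students are the pigeons.
If every birth month held at most 14 students, the total would be at most 12 × 14 = 168, which is less than 171.
So some birth month holds at least ⌈171/12⌉ = 15 students.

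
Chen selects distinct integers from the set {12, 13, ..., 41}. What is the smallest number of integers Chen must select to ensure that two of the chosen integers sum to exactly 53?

16

A set avoiding the sum 53 can contain at most one of each pair {x, 53−x}.
The integers 27, …, 41 (15 of them) are such a set: any two sum to at least 27+28 = 55 > 53.
Any 16th integer completes one of the 15 pairs, so 16 choices force a sum of 53.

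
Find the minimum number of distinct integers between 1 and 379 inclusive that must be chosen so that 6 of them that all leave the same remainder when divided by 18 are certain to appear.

Pigeonhole: the 18 residue classes mod 18 are the pigeonholes.
With 90 integers one could put 5 in each residue class and have no class reach 6.
The 91st integer pushes some class to 6, so 18·5 + 1 = 91.

91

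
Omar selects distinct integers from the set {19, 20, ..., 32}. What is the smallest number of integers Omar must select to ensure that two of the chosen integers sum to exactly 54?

Two chosen integers sum to 54 exactly when both halves of some pair {x, 54−x} with 22 ≤ x ≤ 54−x ≤ 32 are chosen — 5 such pairs.
The remaining 4 elements (those with no distinct partner in range) can never complete a 54-sum, so the worst case takes all of them and one from each pair: 4 + 5 = 9.
The 10th integer has to be the second member of some pair, so 9 + 1 = 10.

10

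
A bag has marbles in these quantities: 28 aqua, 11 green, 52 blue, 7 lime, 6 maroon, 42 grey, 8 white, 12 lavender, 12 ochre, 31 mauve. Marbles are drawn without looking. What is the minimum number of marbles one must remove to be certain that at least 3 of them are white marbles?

In the worst case for collecting white marbles, every non-white marble comes out first.
There are 28 + 11 + 52 + 7 + 6 + 42 + 12 + 12 + 31 = 201 non-white marbles altogether.
After those, each further marble must be white, so 201 + 3 = 204 draws guarantee 3 white marbles.

204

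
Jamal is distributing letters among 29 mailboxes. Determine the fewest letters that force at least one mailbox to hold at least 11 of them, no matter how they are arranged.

291

With 290 letters one could put exactly 10 in each of the 29 mailboxes, and no mailbox would reach 11.
One more letter must land in a mailbox that already has 10, giving it 11.
So 29 × 10 + 1 = 291 letters are required.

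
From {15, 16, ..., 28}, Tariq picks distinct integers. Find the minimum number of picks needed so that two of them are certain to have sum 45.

9

Two chosen integers sum to 45 exactly when both halves of some pair {x, 45−x} with 17 ≤ x ≤ 45−x ≤ 28 are chosen — 6 such pairs.
The remaining 2 elements (those with no distinct partner in range) can never complete a 45-sum, so the worst case takes all of them and one from each pair: 2 + 6 = 8.
Pigeonhole: the 9th integer has to be the second member of some pair, so 8 + 1 = 9.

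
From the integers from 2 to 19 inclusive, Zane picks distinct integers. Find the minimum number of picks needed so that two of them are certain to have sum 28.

A set avoiding the sum 28 can contain at most one of each pair {x, 28−x}, plus the 8 elements whose complement lies outside the range or equal to its own complement.
The integers 2, …, 14 (13 of them) are such a set: any two sum to at least 2+3 = 5 and at most 13+14 = 27 < 28.
Any 14th integer completes one of the 5 pairs, so 14 choices force a sum of 28.

14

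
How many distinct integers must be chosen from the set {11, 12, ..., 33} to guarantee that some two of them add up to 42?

14

Two chosen integers sum to 42 exactly when both halves of some pair {x, 42−x} with 11 ≤ x ≤ 42−x ≤ 31 are chosen — 10 such pairs.
The remaining 3 elements (those with no distinct partner in range) can never complete a 42-sum, so the worst case takes all of them and one from each pair: 3 + 10 = 13.
Pigeonhole: the 14th integer has to be the second member of some pair, so 13 + 1 = 14.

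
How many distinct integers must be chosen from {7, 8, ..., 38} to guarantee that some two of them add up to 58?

Two chosen integers sum to 58 exactly when both halves of some pair {x, 58−x} with 20 ≤ x ≤ 58−x ≤ 38 are chosen — 9 such pairs.
The remaining 14 elements (those with no distinct partner in range) can never complete a 58-sum, so the worst case takes all of them and one from each pair: 14 + 9 = 23.
The 24th integer has to be the second member of some pair, so 23 + 1 = 24.

24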